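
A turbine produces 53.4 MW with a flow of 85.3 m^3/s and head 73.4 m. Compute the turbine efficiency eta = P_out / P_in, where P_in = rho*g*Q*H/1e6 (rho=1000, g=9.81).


P_in = 1000 * 9.81 * 85.3 * 73.4 / 1e6 = 61.4206 MW
eta = 53.4 / 61.4206 = 0.8694


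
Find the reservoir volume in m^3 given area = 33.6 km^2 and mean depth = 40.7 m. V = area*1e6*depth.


V = 33.6 * 1e6 * 40.7 = 1.3675e+09 m^3


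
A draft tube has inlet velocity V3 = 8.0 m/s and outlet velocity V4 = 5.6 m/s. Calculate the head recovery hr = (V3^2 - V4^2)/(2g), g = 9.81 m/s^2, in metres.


hr = (8.0^2 - 5.6^2) / (2*9.81) = 1.6636 m


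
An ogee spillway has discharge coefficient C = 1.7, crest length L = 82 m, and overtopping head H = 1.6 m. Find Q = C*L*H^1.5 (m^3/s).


Q = 1.7 * 82 * 1.6^1.5 = 282.1258 m^3/s


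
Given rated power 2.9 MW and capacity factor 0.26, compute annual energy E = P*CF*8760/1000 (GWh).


E = 2.9 * 0.26 * 8760 / 1000 = 6.6050 GWh


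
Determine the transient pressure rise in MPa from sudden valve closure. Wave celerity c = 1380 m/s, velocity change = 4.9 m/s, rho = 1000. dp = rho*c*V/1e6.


dp = 1000 * 1380 * 4.9 / 1e6 = 6.7620 MPa


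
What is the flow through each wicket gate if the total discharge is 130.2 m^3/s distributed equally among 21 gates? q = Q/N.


q = 130.2 / 21 = 6.2000 m^3/s


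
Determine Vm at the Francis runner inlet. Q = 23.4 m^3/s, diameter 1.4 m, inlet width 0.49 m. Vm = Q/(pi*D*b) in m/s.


Vm = 23.4 / (pi * 1.4 * 0.49) = 10.8578 m/s


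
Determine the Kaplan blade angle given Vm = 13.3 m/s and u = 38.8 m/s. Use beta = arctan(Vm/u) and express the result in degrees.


beta = arctan(13.3 / 38.8) = 18.9209 degrees


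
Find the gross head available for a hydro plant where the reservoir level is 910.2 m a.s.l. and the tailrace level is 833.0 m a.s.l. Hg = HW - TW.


Hg = 910.2 - 833.0 = 77.2000 m


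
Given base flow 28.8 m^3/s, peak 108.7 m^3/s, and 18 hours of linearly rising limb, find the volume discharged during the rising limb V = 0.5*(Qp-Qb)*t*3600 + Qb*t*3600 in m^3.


V = 0.5*(108.7 - 28.8)*18*3600 + 28.8*18*3600 = 4.4550e+06 m^3


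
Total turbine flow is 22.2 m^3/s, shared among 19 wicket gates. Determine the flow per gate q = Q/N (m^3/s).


q = 22.2 / 19 = 1.1684 m^3/s


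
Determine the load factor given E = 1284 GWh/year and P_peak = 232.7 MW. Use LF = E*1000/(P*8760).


LF = 1284 * 1000 / (232.7 * 8760) = 0.6299


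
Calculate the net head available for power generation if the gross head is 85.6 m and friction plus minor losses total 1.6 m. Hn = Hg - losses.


Hn = 85.6 - 1.6 = 84.0000 m


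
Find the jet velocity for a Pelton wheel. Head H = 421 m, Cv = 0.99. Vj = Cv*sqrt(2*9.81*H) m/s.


Vj = 0.99 * sqrt(2*9.81*421) = 89.9758 m/s


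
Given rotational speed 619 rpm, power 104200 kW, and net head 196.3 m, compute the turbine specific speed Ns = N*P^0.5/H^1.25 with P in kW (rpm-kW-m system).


Ns = 619 * 104200^0.5 / 196.3^1.25 = 271.9407


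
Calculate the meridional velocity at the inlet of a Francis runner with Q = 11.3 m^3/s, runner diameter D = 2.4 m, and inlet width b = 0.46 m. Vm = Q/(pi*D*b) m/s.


Vm = 11.3 / (pi * 2.4 * 0.46) = 3.2581 m/s


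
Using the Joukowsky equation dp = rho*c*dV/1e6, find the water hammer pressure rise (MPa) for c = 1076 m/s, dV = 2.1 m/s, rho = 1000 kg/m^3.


dp = 1000 * 1076 * 2.1 / 1e6 = 2.2596 MPa


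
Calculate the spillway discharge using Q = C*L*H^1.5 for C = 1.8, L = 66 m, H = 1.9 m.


Q = 1.8 * 66 * 1.9^1.5 = 311.1335 m^3/s


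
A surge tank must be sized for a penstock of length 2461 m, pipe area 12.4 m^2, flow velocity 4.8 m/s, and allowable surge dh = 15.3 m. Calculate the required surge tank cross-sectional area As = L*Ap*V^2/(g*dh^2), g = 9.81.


As = 2461 * 12.4 * 4.8^2 / (9.81 * 15.3^2) = 306.1709 m^2


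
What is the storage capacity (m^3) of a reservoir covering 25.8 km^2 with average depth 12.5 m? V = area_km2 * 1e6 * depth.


V = 25.8 * 1e6 * 12.5 = 3.2250e+08 m^3


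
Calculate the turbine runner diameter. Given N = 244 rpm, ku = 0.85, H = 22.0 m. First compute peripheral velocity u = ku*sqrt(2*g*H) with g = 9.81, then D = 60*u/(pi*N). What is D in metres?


u = 0.85 * sqrt(2*9.81*22.0) = 17.6596 m/s
D = 60 * 17.6596 / (pi * 244) = 1.3823 m


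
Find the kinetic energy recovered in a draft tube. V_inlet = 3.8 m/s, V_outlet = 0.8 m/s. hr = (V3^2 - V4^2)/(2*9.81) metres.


hr = (3.8^2 - 0.8^2) / (2*9.81) = 0.7034 m


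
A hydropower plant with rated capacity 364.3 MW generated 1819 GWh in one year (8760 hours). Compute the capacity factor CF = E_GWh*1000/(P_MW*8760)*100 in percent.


CF = 1819 * 1000 / (364.3 * 8760) * 100 = 56.9993 %


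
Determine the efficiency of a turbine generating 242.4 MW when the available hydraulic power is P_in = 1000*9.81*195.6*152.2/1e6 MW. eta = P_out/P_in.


P_in = 1000 * 9.81 * 195.6 * 152.2 / 1e6 = 292.0468 MW
eta = 242.4 / 292.0468 = 0.8300


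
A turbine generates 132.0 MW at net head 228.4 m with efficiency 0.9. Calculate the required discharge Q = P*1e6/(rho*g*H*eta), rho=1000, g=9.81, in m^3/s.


Q = 132.0 * 1e6 / (1000 * 9.81 * 228.4 * 0.9) = 65.4585 m^3/s


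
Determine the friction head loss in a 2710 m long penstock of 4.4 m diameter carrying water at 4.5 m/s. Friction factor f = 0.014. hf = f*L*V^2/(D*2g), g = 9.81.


hf = 0.014 * 2710 * 4.5^2 / (4.4 * 2 * 9.81) = 8.8996 m


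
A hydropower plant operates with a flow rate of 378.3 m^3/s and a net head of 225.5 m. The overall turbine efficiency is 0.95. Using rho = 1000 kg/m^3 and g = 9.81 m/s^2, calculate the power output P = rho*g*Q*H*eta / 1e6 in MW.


P = 1000 * 9.81 * 378.3 * 225.5 * 0.95 / 1e6 = 795.0153 MW


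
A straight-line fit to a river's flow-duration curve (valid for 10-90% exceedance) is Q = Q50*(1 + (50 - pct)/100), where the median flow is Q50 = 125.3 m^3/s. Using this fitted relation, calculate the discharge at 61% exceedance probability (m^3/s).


Q = 125.3 * (1 + (50 - 61)/100) = 111.5170 m^3/s


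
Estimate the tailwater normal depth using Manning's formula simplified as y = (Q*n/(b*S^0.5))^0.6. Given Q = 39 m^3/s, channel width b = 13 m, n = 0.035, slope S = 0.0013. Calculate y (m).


y = (39 * 0.035 / (13 * 0.0013^0.5))^0.6 = 1.8990 m


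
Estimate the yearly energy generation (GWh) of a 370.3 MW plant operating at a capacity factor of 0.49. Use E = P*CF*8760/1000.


E = 370.3 * 0.49 * 8760 / 1000 = 1589.4757 GWh


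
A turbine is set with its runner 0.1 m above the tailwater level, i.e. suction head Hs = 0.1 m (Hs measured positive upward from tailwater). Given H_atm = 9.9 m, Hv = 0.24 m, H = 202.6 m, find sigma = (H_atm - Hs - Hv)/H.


sigma = (9.9 - 0.1 - 0.24) / 202.6 = 0.0472


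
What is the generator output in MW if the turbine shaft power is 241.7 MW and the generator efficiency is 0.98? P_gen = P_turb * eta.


P_gen = 241.7 * 0.98 = 236.8660 MW


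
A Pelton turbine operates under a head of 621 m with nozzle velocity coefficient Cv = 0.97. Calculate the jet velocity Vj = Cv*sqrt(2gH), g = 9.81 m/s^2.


Vj = 0.97 * sqrt(2*9.81*621) = 107.0698 m/s


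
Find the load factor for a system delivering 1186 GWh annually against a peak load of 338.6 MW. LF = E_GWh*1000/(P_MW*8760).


LF = 1186 * 1000 / (338.6 * 8760) = 0.3998


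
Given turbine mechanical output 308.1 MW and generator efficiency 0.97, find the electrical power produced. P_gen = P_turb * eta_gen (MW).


P_gen = 308.1 * 0.97 = 298.8570 MW


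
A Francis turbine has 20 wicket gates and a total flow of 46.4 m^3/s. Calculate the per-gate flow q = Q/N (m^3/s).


q = 46.4 / 20 = 2.3200 m^3/s


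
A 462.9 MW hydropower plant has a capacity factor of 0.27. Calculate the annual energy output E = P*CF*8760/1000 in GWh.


E = 462.9 * 0.27 * 8760 / 1000 = 1094.8511 GWh


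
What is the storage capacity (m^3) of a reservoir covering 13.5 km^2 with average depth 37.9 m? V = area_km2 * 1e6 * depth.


V = 13.5 * 1e6 * 37.9 = 5.1165e+08 m^3


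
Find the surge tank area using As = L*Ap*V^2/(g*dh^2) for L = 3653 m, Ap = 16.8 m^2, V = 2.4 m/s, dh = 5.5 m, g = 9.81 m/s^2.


As = 3653 * 16.8 * 2.4^2 / (9.81 * 5.5^2) = 1191.2065 m^2


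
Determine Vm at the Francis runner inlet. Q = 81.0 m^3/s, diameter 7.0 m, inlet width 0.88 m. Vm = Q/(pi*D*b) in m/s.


Vm = 81.0 / (pi * 7.0 * 0.88) = 4.1856 m/s


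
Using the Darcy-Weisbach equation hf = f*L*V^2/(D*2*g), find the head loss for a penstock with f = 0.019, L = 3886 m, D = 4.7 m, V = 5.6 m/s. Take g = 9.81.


hf = 0.019 * 3886 * 5.6^2 / (4.7 * 2 * 9.81) = 25.1094 m


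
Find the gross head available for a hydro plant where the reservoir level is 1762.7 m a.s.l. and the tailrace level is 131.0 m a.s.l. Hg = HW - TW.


Hg = 1762.7 - 131.0 = 1631.7000 m


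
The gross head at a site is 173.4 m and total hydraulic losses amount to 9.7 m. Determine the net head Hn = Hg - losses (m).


Hn = 173.4 - 9.7 = 163.7000 m


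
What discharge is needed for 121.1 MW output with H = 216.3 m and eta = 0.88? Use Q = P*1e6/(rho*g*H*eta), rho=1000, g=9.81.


Q = 121.1 * 1e6 / (1000 * 9.81 * 216.3 * 0.88) = 64.8539 m^3/s


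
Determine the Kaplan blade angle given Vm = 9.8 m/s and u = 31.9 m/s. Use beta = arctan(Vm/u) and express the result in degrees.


beta = arctan(9.8 / 31.9) = 17.0775 degrees


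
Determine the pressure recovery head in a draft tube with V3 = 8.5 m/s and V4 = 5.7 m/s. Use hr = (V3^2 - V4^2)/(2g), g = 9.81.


hr = (8.5^2 - 5.7^2) / (2*9.81) = 2.0265 m


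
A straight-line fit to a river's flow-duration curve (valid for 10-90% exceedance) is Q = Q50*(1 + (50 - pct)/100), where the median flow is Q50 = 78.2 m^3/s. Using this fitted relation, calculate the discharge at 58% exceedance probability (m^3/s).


Q = 78.2 * (1 + (50 - 58)/100) = 71.9440 m^3/s


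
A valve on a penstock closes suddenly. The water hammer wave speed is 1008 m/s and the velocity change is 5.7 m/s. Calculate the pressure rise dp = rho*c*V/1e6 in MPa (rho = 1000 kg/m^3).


dp = 1000 * 1008 * 5.7 / 1e6 = 5.7456 MPa


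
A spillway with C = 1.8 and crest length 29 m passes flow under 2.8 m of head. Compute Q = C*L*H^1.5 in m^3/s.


Q = 1.8 * 29 * 2.8^1.5 = 244.5725 m^3/s


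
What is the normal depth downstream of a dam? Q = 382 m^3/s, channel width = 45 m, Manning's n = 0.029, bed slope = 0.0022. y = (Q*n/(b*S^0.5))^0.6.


y = (382 * 0.029 / (45 * 0.0022^0.5))^0.6 = 2.7041 m


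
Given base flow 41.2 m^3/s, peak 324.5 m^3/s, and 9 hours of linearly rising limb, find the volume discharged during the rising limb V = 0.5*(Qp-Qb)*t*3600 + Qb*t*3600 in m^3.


V = 0.5*(324.5 - 41.2)*9*3600 + 41.2*9*3600 = 5.9243e+06 m^3


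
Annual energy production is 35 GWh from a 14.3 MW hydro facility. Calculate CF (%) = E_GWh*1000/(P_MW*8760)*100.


CF = 35 * 1000 / (14.3 * 8760) * 100 = 27.9401 %


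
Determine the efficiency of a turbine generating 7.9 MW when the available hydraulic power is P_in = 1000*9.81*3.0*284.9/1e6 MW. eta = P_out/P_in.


P_in = 1000 * 9.81 * 3.0 * 284.9 / 1e6 = 8.3846 MW
eta = 7.9 / 8.3846 = 0.9422


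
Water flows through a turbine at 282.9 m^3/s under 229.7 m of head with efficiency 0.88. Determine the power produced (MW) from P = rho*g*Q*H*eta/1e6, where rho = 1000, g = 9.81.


P = 1000 * 9.81 * 282.9 * 229.7 * 0.88 / 1e6 = 560.9777 MW


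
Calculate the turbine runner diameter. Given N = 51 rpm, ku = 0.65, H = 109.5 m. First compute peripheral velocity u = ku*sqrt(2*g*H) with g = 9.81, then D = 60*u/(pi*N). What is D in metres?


u = 0.65 * sqrt(2*9.81*109.5) = 30.1280 m/s
D = 60 * 30.1280 / (pi * 51) = 11.2824 m


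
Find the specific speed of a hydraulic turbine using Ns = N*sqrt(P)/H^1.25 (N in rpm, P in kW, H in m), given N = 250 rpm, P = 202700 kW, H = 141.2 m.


Ns = 250 * 202700^0.5 / 141.2^1.25 = 231.2456


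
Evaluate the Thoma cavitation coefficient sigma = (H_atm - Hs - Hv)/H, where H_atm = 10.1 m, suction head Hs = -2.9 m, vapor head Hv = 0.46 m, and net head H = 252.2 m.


sigma = (10.1 - (-2.9) - 0.46) / 252.2 = 0.0497


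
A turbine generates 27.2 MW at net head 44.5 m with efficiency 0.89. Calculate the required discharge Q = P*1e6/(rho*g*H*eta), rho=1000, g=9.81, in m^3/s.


Q = 27.2 * 1e6 / (1000 * 9.81 * 44.5 * 0.89) = 70.0084 m^3/s


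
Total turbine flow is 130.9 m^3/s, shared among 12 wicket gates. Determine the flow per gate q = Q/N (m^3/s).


q = 130.9 / 12 = 10.9083 m^3/s


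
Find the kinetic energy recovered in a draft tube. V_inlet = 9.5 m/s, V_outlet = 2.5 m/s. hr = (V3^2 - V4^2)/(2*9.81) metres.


hr = (9.5^2 - 2.5^2) / (2*9.81) = 4.2813 m


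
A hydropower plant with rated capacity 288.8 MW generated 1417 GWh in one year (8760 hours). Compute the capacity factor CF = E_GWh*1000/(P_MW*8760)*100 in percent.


CF = 1417 * 1000 / (288.8 * 8760) * 100 = 56.0104 %


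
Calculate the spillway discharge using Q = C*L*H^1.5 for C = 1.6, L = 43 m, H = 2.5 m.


Q = 1.6 * 43 * 2.5^1.5 = 271.9559 m^3/s


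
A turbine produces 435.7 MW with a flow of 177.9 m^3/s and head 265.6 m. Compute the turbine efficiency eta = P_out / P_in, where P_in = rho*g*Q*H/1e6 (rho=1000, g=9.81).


P_in = 1000 * 9.81 * 177.9 * 265.6 / 1e6 = 463.5249 MW
eta = 435.7 / 463.5249 = 0.9400


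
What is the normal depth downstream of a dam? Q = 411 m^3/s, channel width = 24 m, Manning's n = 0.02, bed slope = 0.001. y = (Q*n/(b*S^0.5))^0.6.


y = (411 * 0.02 / (24 * 0.001^0.5))^0.6 = 4.1763 m


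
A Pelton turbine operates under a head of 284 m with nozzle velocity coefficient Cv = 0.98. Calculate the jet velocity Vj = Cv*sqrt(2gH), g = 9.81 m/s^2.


Vj = 0.98 * sqrt(2*9.81*284) = 73.1534 m/s


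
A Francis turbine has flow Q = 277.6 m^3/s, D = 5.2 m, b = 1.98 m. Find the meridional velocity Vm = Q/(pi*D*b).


Vm = 277.6 / (pi * 5.2 * 1.98) = 8.5822 m/s


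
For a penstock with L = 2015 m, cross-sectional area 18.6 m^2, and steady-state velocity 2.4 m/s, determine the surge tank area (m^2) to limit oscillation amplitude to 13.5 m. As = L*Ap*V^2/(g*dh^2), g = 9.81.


As = 2015 * 18.6 * 2.4^2 / (9.81 * 13.5^2) = 120.7463 m^2


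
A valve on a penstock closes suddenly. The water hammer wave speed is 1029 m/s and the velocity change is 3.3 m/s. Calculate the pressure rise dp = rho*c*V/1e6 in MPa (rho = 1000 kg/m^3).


dp = 1000 * 1029 * 3.3 / 1e6 = 3.3957 MPa


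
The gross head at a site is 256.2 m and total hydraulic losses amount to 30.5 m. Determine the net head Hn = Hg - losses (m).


Hn = 256.2 - 30.5 = 225.7000 m


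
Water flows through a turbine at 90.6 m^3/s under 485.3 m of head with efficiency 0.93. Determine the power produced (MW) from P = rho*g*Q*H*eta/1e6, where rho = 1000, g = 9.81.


P = 1000 * 9.81 * 90.6 * 485.3 * 0.93 / 1e6 = 401.1349 MW


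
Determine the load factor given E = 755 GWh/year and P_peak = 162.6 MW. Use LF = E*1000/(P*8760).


LF = 755 * 1000 / (162.6 * 8760) = 0.5301


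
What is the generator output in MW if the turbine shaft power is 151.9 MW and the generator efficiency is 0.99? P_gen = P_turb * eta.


P_gen = 151.9 * 0.99 = 150.3810 MW


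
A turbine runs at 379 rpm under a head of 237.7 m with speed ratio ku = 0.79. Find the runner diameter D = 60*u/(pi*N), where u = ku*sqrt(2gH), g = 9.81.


u = 0.79 * sqrt(2*9.81*237.7) = 53.9500 m/s
D = 60 * 53.9500 / (pi * 379) = 2.7187 m


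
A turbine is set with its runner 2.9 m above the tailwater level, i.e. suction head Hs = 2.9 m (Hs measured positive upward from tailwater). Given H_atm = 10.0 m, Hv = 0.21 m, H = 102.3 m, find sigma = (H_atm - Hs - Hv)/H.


sigma = (10.0 - 2.9 - 0.21) / 102.3 = 0.0674


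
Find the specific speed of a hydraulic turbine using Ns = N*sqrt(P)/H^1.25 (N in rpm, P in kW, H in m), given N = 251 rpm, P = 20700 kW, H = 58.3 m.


Ns = 251 * 20700^0.5 / 58.3^1.25 = 224.1678


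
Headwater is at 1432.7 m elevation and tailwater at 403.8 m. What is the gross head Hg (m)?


Hg = 1432.7 - 403.8 = 1028.9000 m


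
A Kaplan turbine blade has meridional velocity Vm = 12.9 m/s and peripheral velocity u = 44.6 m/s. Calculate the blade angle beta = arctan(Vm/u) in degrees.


beta = arctan(12.9 / 44.6) = 16.1319 degrees


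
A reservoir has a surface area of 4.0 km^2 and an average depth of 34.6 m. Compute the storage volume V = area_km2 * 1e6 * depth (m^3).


V = 4.0 * 1e6 * 34.6 = 1.3840e+08 m^3


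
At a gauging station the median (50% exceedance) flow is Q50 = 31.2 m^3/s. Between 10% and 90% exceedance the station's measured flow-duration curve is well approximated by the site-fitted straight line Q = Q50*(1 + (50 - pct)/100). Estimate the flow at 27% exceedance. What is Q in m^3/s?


Q = 31.2 * (1 + (50 - 27)/100) = 38.3760 m^3/s


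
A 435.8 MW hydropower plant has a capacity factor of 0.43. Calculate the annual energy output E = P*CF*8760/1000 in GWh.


E = 435.8 * 0.43 * 8760 / 1000 = 1641.5714 GWh


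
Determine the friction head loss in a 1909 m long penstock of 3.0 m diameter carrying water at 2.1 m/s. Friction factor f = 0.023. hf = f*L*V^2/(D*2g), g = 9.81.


hf = 0.023 * 1909 * 2.1^2 / (3.0 * 2 * 9.81) = 3.2897 m


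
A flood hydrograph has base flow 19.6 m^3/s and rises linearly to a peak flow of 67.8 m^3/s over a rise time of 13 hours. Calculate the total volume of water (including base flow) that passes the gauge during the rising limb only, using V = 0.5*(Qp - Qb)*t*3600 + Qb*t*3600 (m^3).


V = 0.5*(67.8 - 19.6)*13*3600 + 19.6*13*3600 = 2.0452e+06 m^3


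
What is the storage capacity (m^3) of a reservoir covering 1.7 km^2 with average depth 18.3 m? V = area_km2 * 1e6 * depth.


V = 1.7 * 1e6 * 18.3 = 3.1110e+07 m^3


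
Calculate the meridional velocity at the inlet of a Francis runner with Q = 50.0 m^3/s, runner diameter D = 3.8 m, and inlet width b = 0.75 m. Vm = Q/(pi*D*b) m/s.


Vm = 50.0 / (pi * 3.8 * 0.75) = 5.5844 m/s


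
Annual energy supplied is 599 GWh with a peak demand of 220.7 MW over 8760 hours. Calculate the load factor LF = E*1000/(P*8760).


LF = 599 * 1000 / (220.7 * 8760) = 0.3098


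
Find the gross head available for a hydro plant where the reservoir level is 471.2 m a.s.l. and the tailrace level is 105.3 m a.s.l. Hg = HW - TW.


Hg = 471.2 - 105.3 = 365.9000 m


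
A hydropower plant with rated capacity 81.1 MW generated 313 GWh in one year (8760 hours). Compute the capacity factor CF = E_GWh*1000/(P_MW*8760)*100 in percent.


CF = 313 * 1000 / (81.1 * 8760) * 100 = 44.0575 %


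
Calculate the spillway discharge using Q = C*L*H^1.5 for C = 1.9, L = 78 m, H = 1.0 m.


Q = 1.9 * 78 * 1.0^1.5 = 148.2000 m^3/s


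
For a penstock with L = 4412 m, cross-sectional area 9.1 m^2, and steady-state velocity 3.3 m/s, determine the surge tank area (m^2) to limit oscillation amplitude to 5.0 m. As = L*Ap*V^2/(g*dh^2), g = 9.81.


As = 4412 * 9.1 * 3.3^2 / (9.81 * 5.0^2) = 1782.7718 m^2


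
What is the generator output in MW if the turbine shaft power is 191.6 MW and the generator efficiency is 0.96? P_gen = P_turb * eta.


P_gen = 191.6 * 0.96 = 183.9360 MW


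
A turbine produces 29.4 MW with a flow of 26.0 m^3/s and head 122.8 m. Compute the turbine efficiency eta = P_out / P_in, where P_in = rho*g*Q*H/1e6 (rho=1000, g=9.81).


P_in = 1000 * 9.81 * 26.0 * 122.8 / 1e6 = 31.3214 MW
eta = 29.4 / 31.3214 = 0.9387


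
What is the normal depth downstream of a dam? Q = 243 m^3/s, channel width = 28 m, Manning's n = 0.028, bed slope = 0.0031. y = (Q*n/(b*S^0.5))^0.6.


y = (243 * 0.028 / (28 * 0.0031^0.5))^0.6 = 2.4208 m


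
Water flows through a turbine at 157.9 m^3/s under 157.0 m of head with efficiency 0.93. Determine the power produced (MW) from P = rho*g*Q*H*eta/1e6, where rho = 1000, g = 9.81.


P = 1000 * 9.81 * 157.9 * 157.0 * 0.93 / 1e6 = 226.1693 MW


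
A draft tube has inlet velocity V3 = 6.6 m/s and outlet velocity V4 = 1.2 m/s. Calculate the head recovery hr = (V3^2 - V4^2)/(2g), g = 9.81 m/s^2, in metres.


hr = (6.6^2 - 1.2^2) / (2*9.81) = 2.1468 m


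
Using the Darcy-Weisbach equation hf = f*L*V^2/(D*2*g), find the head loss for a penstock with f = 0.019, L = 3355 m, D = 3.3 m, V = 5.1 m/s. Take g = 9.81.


hf = 0.019 * 3355 * 5.1^2 / (3.3 * 2 * 9.81) = 25.6079 m


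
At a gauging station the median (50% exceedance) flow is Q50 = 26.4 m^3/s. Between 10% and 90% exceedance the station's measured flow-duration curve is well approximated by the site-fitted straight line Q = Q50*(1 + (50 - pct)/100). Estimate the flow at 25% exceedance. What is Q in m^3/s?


Q = 26.4 * (1 + (50 - 25)/100) = 33.0000 m^3/s


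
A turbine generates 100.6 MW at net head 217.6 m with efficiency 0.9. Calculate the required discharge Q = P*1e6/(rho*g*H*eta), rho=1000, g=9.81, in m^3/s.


Q = 100.6 * 1e6 / (1000 * 9.81 * 217.6 * 0.9) = 52.3634 m^3/s


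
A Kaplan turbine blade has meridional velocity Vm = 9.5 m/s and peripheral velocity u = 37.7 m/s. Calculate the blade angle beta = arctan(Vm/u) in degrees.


beta = arctan(9.5 / 37.7) = 14.1435 degrees


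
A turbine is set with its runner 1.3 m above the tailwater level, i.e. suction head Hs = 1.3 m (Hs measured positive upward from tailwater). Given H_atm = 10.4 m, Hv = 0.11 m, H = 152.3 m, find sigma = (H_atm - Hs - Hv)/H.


sigma = (10.4 - 1.3 - 0.11) / 152.3 = 0.0590


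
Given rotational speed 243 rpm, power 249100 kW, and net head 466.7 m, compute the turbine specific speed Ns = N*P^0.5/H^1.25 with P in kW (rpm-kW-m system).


Ns = 243 * 249100^0.5 / 466.7^1.25 = 55.9108


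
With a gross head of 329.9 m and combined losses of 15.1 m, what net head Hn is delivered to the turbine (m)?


Hn = 329.9 - 15.1 = 314.8000 m


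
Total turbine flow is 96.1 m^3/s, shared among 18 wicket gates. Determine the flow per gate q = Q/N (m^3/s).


q = 96.1 / 18 = 5.3389 m^3/s


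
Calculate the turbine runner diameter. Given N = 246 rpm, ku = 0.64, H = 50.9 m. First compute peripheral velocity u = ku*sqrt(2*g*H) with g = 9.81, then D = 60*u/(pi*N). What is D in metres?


u = 0.64 * sqrt(2*9.81*50.9) = 20.2250 m/s
D = 60 * 20.2250 / (pi * 246) = 1.5702 m


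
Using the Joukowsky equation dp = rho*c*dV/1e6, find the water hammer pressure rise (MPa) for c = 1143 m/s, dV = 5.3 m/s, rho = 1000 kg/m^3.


dp = 1000 * 1143 * 5.3 / 1e6 = 6.0579 MPa


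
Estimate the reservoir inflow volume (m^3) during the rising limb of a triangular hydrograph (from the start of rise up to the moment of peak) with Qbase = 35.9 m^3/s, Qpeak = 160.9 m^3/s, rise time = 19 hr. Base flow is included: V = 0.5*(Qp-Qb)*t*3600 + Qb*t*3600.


V = 0.5*(160.9 - 35.9)*19*3600 + 35.9*19*3600 = 6.7306e+06 m^3


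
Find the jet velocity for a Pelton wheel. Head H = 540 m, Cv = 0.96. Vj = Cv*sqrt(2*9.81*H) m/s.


Vj = 0.96 * sqrt(2*9.81*540) = 98.8138 m/s


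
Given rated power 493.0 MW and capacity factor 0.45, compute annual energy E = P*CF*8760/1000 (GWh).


E = 493.0 * 0.45 * 8760 / 1000 = 1943.4060 GWh


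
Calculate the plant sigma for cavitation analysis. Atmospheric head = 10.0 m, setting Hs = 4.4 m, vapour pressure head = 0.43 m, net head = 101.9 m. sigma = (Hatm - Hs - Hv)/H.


sigma = (10.0 - 4.4 - 0.43) / 101.9 = 0.0507


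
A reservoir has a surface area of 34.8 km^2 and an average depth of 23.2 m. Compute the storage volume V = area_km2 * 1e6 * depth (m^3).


V = 34.8 * 1e6 * 23.2 = 8.0736e+08 m^3


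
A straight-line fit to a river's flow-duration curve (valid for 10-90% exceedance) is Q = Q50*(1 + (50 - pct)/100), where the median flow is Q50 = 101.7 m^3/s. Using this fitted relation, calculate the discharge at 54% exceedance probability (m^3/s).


Q = 101.7 * (1 + (50 - 54)/100) = 97.6320 m^3/s


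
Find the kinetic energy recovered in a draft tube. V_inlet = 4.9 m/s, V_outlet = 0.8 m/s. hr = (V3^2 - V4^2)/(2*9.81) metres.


hr = (4.9^2 - 0.8^2) / (2*9.81) = 1.1911 m


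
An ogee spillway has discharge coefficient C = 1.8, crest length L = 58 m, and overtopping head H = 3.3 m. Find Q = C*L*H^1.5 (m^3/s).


Q = 1.8 * 58 * 3.3^1.5 = 625.8517 m^3/s


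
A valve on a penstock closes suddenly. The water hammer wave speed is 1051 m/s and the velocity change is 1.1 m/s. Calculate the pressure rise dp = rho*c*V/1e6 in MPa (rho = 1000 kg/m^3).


dp = 1000 * 1051 * 1.1 / 1e6 = 1.1561 MPa


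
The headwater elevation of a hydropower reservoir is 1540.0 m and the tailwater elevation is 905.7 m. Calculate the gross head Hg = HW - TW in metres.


Hg = 1540.0 - 905.7 = 634.3000 m


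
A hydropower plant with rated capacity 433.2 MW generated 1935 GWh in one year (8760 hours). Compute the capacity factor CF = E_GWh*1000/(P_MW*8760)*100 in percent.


CF = 1935 * 1000 / (433.2 * 8760) * 100 = 50.9904 %


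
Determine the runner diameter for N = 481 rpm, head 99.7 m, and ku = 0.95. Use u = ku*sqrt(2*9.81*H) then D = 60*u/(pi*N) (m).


u = 0.95 * sqrt(2*9.81*99.7) = 42.0166 m/s
D = 60 * 42.0166 / (pi * 481) = 1.6683 m


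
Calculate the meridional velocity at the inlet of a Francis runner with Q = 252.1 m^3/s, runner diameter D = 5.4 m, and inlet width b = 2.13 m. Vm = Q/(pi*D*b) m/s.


Vm = 252.1 / (pi * 5.4 * 2.13) = 6.9767 m/s


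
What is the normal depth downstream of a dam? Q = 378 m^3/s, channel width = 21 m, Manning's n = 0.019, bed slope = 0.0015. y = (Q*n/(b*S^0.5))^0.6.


y = (378 * 0.019 / (21 * 0.0015^0.5))^0.6 = 3.6948 m


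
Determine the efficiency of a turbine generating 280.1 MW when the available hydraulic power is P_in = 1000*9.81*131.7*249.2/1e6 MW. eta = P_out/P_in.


P_in = 1000 * 9.81 * 131.7 * 249.2 / 1e6 = 321.9607 MW
eta = 280.1 / 321.9607 = 0.8700


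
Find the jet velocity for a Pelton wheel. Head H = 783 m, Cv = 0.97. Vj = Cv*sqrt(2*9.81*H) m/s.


Vj = 0.97 * sqrt(2*9.81*783) = 120.2270 m/s


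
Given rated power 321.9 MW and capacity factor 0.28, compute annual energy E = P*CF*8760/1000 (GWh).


E = 321.9 * 0.28 * 8760 / 1000 = 789.5563 GWh


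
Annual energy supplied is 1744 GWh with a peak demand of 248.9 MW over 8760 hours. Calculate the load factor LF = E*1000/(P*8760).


LF = 1744 * 1000 / (248.9 * 8760) = 0.7999


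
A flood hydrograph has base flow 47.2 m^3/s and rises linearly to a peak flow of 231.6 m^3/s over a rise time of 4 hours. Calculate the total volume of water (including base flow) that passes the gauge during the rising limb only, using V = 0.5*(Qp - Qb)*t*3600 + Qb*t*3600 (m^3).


V = 0.5*(231.6 - 47.2)*4*3600 + 47.2*4*3600 = 2.0074e+06 m^3


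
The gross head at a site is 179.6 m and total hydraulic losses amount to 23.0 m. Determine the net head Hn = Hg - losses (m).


Hn = 179.6 - 23.0 = 156.6000 m


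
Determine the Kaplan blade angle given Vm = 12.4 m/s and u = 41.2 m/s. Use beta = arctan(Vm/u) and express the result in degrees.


beta = arctan(12.4 / 41.2) = 16.7503 degrees


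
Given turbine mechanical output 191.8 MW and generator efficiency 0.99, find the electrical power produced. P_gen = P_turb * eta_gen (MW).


P_gen = 191.8 * 0.99 = 189.8820 MW


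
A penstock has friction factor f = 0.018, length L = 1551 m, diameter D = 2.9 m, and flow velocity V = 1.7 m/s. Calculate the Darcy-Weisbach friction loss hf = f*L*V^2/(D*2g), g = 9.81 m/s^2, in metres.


hf = 0.018 * 1551 * 1.7^2 / (2.9 * 2 * 9.81) = 1.4180 m


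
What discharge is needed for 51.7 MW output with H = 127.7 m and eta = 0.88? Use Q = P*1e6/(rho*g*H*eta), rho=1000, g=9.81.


Q = 51.7 * 1e6 / (1000 * 9.81 * 127.7 * 0.88) = 46.8973 m^3/s


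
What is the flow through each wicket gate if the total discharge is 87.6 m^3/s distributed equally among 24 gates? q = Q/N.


q = 87.6 / 24 = 3.6500 m^3/s


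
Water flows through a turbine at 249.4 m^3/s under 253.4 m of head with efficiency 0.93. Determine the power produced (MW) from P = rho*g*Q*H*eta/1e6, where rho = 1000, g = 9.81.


P = 1000 * 9.81 * 249.4 * 253.4 * 0.93 / 1e6 = 576.5739 MW


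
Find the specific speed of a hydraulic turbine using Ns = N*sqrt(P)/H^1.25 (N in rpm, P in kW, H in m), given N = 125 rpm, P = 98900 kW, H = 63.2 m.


Ns = 125 * 98900^0.5 / 63.2^1.25 = 220.6032


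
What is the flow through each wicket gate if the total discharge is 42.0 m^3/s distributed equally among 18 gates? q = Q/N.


q = 42.0 / 18 = 2.3333 m^3/s


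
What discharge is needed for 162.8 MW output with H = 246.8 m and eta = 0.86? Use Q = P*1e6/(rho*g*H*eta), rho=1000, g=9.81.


Q = 162.8 * 1e6 / (1000 * 9.81 * 246.8 * 0.86) = 78.1883 m^3/s


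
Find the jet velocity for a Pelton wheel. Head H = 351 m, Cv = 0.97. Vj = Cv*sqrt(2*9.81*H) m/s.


Vj = 0.97 * sqrt(2*9.81*351) = 80.4961 m/s


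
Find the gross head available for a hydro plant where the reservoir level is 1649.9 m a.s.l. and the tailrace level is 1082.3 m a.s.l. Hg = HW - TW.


Hg = 1649.9 - 1082.3 = 567.6000 m


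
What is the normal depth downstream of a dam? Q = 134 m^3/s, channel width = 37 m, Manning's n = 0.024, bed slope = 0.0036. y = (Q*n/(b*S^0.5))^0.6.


y = (134 * 0.024 / (37 * 0.0036^0.5))^0.6 = 1.2490 m


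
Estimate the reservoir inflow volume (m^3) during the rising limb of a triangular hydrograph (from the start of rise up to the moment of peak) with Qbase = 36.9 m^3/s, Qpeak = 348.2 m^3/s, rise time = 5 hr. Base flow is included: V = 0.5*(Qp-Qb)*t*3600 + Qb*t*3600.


V = 0.5*(348.2 - 36.9)*5*3600 + 36.9*5*3600 = 3.4659e+06 m^3


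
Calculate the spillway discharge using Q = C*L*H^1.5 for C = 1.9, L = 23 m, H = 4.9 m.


Q = 1.9 * 23 * 4.9^1.5 = 473.9970 m^3/s


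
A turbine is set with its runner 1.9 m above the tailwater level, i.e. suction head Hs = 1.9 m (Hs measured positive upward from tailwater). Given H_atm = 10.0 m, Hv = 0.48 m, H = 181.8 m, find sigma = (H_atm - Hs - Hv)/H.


sigma = (10.0 - 1.9 - 0.48) / 181.8 = 0.0419


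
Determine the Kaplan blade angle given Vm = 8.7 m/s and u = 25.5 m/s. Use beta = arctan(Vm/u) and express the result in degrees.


beta = arctan(8.7 / 25.5) = 18.8384 degrees


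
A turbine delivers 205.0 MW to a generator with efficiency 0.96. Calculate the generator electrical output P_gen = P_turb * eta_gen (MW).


P_gen = 205.0 * 0.96 = 196.8000 MW


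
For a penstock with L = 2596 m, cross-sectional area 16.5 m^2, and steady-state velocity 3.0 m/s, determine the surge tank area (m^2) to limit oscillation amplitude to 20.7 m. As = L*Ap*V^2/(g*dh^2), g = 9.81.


As = 2596 * 16.5 * 3.0^2 / (9.81 * 20.7^2) = 91.7110 m^2


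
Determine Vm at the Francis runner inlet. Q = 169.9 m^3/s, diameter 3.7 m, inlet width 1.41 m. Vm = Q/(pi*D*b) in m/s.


Vm = 169.9 / (pi * 3.7 * 1.41) = 10.3663 m/s


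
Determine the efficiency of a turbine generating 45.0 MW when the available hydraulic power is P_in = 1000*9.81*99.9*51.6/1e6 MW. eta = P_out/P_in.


P_in = 1000 * 9.81 * 99.9 * 51.6 / 1e6 = 50.5690 MW
eta = 45.0 / 50.5690 = 0.8899


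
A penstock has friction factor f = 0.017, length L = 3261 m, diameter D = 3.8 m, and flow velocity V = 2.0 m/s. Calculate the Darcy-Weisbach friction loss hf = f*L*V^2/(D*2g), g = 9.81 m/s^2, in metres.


hf = 0.017 * 3261 * 2.0^2 / (3.8 * 2 * 9.81) = 2.9742 m


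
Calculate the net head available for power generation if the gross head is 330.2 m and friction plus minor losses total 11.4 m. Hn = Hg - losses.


Hn = 330.2 - 11.4 = 318.8000 m


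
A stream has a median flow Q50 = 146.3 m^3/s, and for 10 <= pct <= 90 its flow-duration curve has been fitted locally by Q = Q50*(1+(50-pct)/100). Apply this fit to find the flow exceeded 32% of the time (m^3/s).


Q = 146.3 * (1 + (50 - 32)/100) = 172.6340 m^3/s


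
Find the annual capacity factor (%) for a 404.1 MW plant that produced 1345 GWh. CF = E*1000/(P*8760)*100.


CF = 1345 * 1000 / (404.1 * 8760) * 100 = 37.9953 %


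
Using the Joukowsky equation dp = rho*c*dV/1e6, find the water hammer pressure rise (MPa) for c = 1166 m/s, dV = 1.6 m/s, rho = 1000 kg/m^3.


dp = 1000 * 1166 * 1.6 / 1e6 = 1.8656 MPa


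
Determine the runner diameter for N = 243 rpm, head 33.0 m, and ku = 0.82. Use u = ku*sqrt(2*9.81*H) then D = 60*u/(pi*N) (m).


u = 0.82 * sqrt(2*9.81*33.0) = 20.8651 m/s
D = 60 * 20.8651 / (pi * 243) = 1.6399 m


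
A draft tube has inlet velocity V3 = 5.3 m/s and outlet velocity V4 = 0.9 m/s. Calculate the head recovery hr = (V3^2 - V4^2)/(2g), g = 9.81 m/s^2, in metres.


hr = (5.3^2 - 0.9^2) / (2*9.81) = 1.3904 m


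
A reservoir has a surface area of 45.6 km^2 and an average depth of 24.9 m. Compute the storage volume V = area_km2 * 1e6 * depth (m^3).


V = 45.6 * 1e6 * 24.9 = 1.1354e+09 m^3


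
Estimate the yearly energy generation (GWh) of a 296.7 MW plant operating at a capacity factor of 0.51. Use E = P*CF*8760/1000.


E = 296.7 * 0.51 * 8760 / 1000 = 1325.5369 GWh


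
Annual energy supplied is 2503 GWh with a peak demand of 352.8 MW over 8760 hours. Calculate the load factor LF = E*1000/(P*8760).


LF = 2503 * 1000 / (352.8 * 8760) = 0.8099


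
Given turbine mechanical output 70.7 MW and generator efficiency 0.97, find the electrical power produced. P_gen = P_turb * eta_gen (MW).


P_gen = 70.7 * 0.97 = 68.5790 MW


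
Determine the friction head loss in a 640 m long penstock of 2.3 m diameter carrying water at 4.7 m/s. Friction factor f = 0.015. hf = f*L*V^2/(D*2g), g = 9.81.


hf = 0.015 * 640 * 4.7^2 / (2.3 * 2 * 9.81) = 4.6994 m


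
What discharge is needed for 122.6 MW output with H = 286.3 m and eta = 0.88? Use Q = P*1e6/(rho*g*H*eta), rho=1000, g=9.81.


Q = 122.6 * 1e6 / (1000 * 9.81 * 286.3 * 0.88) = 49.6041 m^3/s


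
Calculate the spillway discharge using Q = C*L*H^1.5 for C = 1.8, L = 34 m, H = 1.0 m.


Q = 1.8 * 34 * 1.0^1.5 = 61.2000 m^3/s


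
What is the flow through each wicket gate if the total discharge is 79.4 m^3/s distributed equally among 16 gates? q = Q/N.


q = 79.4 / 16 = 4.9625 m^3/s


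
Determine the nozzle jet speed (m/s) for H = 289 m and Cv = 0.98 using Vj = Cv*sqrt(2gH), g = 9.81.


Vj = 0.98 * sqrt(2*9.81*289) = 73.7946 m/s


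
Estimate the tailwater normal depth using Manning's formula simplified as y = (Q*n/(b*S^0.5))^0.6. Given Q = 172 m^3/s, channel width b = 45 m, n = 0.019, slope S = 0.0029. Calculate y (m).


y = (172 * 0.019 / (45 * 0.0029^0.5))^0.6 = 1.1965 m


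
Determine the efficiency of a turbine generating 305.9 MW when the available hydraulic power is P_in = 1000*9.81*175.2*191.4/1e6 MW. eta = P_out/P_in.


P_in = 1000 * 9.81 * 175.2 * 191.4 / 1e6 = 328.9615 MW
eta = 305.9 / 328.9615 = 0.9299


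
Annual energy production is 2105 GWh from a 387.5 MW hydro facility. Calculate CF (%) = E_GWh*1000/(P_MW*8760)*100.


CF = 2105 * 1000 / (387.5 * 8760) * 100 = 62.0121 %


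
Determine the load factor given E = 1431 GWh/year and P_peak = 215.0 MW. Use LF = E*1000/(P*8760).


LF = 1431 * 1000 / (215.0 * 8760) = 0.7598


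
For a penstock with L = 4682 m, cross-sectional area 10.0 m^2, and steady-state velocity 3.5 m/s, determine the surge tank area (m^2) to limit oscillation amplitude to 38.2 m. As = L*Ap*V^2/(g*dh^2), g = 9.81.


As = 4682 * 10.0 * 3.5^2 / (9.81 * 38.2^2) = 40.0656 m^2


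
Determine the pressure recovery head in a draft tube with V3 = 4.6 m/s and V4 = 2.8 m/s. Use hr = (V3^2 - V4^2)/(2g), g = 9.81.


hr = (4.6^2 - 2.8^2) / (2*9.81) = 0.6789 m


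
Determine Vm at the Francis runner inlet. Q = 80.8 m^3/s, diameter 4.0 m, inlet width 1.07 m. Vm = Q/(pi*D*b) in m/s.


Vm = 80.8 / (pi * 4.0 * 1.07) = 6.0092 m/s


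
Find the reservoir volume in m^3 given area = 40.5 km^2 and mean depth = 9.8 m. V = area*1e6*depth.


V = 40.5 * 1e6 * 9.8 = 3.9690e+08 m^3


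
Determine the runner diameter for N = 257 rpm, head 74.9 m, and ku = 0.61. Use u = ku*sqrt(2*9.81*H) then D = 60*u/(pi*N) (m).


u = 0.61 * sqrt(2*9.81*74.9) = 23.3841 m/s
D = 60 * 23.3841 / (pi * 257) = 1.7378 m


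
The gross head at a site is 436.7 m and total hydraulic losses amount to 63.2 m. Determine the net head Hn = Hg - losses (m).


Hn = 436.7 - 63.2 = 373.5000 m


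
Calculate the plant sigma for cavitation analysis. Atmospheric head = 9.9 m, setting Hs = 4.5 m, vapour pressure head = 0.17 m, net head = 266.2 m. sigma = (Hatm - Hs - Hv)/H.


sigma = (9.9 - 4.5 - 0.17) / 266.2 = 0.0196


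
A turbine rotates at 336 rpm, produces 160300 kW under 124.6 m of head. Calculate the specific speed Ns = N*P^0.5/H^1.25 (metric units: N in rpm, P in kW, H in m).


Ns = 336 * 160300^0.5 / 124.6^1.25 = 323.1532


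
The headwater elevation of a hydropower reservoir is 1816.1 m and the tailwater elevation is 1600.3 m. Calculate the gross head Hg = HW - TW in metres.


Hg = 1816.1 - 1600.3 = 215.8000 m


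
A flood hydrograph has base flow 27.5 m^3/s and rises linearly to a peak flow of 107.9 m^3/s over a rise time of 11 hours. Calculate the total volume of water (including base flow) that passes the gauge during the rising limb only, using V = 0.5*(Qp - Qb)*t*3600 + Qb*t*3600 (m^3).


V = 0.5*(107.9 - 27.5)*11*3600 + 27.5*11*3600 = 2.6809e+06 m^3


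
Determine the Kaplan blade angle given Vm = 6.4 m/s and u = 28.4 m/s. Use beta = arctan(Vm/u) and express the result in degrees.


beta = arctan(6.4 / 28.4) = 12.6996 degrees


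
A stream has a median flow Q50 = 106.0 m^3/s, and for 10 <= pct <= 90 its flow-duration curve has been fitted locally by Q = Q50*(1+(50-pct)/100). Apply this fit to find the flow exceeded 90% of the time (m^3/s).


Q = 106.0 * (1 + (50 - 90)/100) = 63.6000 m^3/s


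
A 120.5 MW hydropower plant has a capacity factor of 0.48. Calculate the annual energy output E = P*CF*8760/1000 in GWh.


E = 120.5 * 0.48 * 8760 / 1000 = 506.6784 GWh


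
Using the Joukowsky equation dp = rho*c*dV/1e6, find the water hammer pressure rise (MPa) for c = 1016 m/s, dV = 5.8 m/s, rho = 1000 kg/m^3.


dp = 1000 * 1016 * 5.8 / 1e6 = 5.8928 MPa


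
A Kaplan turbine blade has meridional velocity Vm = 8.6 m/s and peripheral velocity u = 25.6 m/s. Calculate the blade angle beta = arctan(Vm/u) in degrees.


beta = arctan(8.6 / 25.6) = 18.5691 degrees


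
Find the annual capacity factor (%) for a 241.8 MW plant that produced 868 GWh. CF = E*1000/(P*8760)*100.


CF = 868 * 1000 / (241.8 * 8760) * 100 = 40.9788 %


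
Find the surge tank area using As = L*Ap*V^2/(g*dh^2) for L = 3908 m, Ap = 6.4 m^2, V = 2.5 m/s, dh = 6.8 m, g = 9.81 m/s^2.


As = 3908 * 6.4 * 2.5^2 / (9.81 * 6.8^2) = 344.6099 m^2


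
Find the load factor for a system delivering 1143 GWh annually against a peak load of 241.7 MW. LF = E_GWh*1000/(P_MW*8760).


LF = 1143 * 1000 / (241.7 * 8760) = 0.5398


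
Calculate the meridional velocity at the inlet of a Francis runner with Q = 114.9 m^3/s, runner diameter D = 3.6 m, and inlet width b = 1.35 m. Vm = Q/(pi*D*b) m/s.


Vm = 114.9 / (pi * 3.6 * 1.35) = 7.5255 m/s


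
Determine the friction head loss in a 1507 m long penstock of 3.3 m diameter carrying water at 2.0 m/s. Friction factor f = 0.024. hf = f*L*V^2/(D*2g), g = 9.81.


hf = 0.024 * 1507 * 2.0^2 / (3.3 * 2 * 9.81) = 2.2345 m


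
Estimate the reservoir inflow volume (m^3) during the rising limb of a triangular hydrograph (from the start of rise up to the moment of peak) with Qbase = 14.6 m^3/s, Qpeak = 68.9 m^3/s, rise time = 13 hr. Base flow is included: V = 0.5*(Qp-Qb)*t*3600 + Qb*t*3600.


V = 0.5*(68.9 - 14.6)*13*3600 + 14.6*13*3600 = 1.9539e+06 m^3
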